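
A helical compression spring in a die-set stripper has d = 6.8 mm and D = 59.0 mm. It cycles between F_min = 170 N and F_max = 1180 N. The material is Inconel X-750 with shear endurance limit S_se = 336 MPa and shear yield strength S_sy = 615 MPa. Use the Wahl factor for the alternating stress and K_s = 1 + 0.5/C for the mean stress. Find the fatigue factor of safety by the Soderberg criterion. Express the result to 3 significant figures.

C = D/d = 59.0/6.8 = 8.6765; K_W = (4C−1)/(4C−4)+0.615/C = 1.1686; K_s = 1+0.5/C = 1.0576
F_a = (F_max−F_min)/2 = 505 N; F_m = (F_max+F_min)/2 = 675 N
τ_a = K_W·8F_aD/(πd³) = 1.1686 × 241.3 = 281.98 MPa
τ_m = K_s·8F_mD/(πd³) = 1.0576 × 322.53 = 341.12 MPa
Soderberg: 1/n_f = τ_a/S_se + τ_m/S_sy = 281.98/336 + 341.12/615 = 0.83922 + 0.55466 = 1.3939
n_f = 1/1.3939 = 0.7174

0.717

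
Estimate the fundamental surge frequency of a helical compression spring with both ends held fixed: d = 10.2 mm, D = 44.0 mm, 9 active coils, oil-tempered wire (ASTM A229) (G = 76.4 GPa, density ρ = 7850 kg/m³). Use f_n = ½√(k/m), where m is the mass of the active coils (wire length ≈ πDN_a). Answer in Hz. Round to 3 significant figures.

k = Gd⁴/(8D³N_a) = (76.4×10³)(10.2⁴)/(8·44.0³·9) = 134.84 N/mm = 1.3484e+05 N/m
Wire length L = πDN_a = π·44.0·9 = 1244.1 mm
m = ρ·(πd²/4)·L = 7850 × 81.713×10⁻⁶ m² × 1.2441 m = 0.798 kg
f_n = ½√(k/m) = 0.5·√(1.3484e+05/0.798) = 0.5·√(1.6897e+05) = 205.53 Hz

206 Hz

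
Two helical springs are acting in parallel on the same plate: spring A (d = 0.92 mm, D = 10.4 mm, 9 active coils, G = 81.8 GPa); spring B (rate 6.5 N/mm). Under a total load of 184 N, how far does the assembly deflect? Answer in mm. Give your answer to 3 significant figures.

k_A = Gd⁴/(8D³N_a) = (81.8×10³)(0.92⁴)/(8·10.4³·9) = 0.72356 N/mm
Parallel: k_eq = 0.72356 + 6.5 = 7.2236 N/mm
δ = F/k_eq = 184/7.2236 = 25.472 mm

25.5 mm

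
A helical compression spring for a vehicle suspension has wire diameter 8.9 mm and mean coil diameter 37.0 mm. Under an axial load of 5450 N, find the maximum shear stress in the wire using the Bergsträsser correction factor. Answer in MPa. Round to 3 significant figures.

996 MPa

Spring index C = D/d = 37.0/8.9 = 4.1573
K_B = (4C+2)/(4C−3) = 18.629/13.629 = 1.3669
τ₀ = 8FD/(πd³) = 8·5450·37.0/(π·8.9³) = 1.6132e+06/2214.7 = 728.4 MPa
τ_max = K·τ₀ = 1.3669 × 728.4 = 995.62 MPa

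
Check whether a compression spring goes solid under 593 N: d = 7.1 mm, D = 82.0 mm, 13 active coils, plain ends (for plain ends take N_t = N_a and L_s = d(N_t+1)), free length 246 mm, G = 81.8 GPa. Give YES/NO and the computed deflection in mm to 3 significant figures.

YES, δ = 164 mm

k = Gd⁴/(8D³N_a) = (81.8×10³)(7.1⁴)/(8·82.0³·13) = 3.625 N/mm
N_t = 13; L_s = 7.1·14 = 99.4 mm; δ_solid = L₀ − L_s = 246 − 99.4 = 146.6 mm
δ = F/k = 593/3.625 = 163.58 mm
δ ≥ δ_solid → spring goes solid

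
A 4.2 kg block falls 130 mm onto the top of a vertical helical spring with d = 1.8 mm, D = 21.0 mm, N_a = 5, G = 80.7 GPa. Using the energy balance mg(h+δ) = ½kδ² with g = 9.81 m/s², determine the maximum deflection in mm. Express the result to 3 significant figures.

k = Gd⁴/(8D³N_a) = (80.7×10³)(1.8⁴)/(8·21.0³·5) = 2.2869 N/mm
W = mg = 4.2 × 9.81 = 41.202 N
½kδ² − Wδ − Wh = 0 → δ = (W + √(W² + 2kWh))/k
δ = (41.202 + √(1697.6 + 24498.4))/2.2869 = (41.202 + 161.85)/2.2869 = 88.79 mm

88.8 mm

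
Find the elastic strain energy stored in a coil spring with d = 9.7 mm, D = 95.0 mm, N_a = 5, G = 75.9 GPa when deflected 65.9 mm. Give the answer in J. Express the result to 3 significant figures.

k = Gd⁴/(8D³N_a) = (75.9×10³)(9.7⁴)/(8·95.0³·5) = 19.593 N/mm
U = ½kδ² = 0.5 × 19.593 × 65.9² = 42544 N·mm = 42.544 J

42.5 J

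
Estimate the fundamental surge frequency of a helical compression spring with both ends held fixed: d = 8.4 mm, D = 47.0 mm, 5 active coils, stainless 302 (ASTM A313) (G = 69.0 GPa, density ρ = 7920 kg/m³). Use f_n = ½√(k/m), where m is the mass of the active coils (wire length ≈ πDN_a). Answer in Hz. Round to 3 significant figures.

k = Gd⁴/(8D³N_a) = (69.0×10³)(8.4⁴)/(8·47.0³·5) = 82.72 N/mm = 82720 N/m
Wire length L = πDN_a = π·47.0·5 = 738.27 mm
m = ρ·(πd²/4)·L = 7920 × 55.418×10⁻⁶ m² × 0.73827 m = 0.32403 kg
f_n = ½√(k/m) = 0.5·√(82720/0.32403) = 0.5·√(2.5528e+05) = 252.63 Hz

253 Hz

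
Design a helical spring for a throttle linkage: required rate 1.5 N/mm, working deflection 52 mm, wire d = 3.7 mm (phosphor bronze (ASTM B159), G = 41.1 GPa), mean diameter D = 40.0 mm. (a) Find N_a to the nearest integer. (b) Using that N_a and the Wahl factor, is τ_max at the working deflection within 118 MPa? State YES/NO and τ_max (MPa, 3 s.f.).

(a) 10 coils; (b) NO, τ_max = 178 MPa

N_a = Gd⁴/(8D³k) = (41.1×10³)(3.7⁴)/(8·40.0³·1.5) = 10.03 → N_a = 10
Actual rate k = Gd⁴/(8D³·10) = 1.5045 N/mm
Working load F = kδ = 1.5045·52 = 78.232 N
C = 40.0/3.7 = 10.8108; K_W = (4C−1)/(4C−4)+0.615/C = 1.1333
τ_max = K_W·8FD/(πd³) = 1.1333·157.32 = 178.29 MPa
τ_max > 118 MPa → exceeds allowable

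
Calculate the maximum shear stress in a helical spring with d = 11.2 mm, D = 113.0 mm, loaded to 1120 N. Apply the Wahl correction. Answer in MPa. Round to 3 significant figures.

Spring index C = D/d = 113.0/11.2 = 10.0893
K_W = (4C−1)/(4C−4) + 0.615/C = 39.357/36.357 + 0.0610 = 1.1435
τ₀ = 8FD/(πd³) = 8·1120·113.0/(π·11.2³) = 1.01248e+06/4413.7 = 229.39 MPa
τ_max = K·τ₀ = 1.1435 × 229.39 = 262.31 MPa

262 MPa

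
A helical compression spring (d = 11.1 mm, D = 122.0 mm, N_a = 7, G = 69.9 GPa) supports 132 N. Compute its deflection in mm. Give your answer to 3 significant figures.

12.6 mm

k = Gd⁴/(8D³N_a) = (69.9×10³)(11.1⁴)/(8·122.0³·7) = 10.435 N/mm
δ = F/k = 132 / 10.435 = 12.649 mm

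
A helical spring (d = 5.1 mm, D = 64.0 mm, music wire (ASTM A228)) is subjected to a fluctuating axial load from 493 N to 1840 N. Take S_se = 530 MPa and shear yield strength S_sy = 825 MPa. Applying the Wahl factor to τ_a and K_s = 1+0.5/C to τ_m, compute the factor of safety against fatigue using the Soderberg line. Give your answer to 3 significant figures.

0.282

C = D/d = 64.0/5.1 = 12.5490; K_W = (4C−1)/(4C−4)+0.615/C = 1.1139; K_s = 1+0.5/C = 1.0398
F_a = (F_max−F_min)/2 = 673.5 N; F_m = (F_max+F_min)/2 = 1166.5 N
τ_a = K_W·8F_aD/(πd³) = 1.1139 × 827.46 = 921.75 MPa
τ_m = K_s·8F_mD/(πd³) = 1.0398 × 1433.2 = 1490.3 MPa
Soderberg: 1/n_f = τ_a/S_se + τ_m/S_sy = 921.75/530 + 1490.3/825 = 1.73915 + 1.80638 = 3.5455
n_f = 1/3.5455 = 0.282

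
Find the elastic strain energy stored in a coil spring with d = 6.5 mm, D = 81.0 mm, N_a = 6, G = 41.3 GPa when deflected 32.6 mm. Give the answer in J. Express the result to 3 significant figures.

1.54 J

k = Gd⁴/(8D³N_a) = (41.3×10³)(6.5⁴)/(8·81.0³·6) = 2.8901 N/mm
U = ½kδ² = 0.5 × 2.8901 × 32.6² = 1535.7 N·mm = 1.5357 J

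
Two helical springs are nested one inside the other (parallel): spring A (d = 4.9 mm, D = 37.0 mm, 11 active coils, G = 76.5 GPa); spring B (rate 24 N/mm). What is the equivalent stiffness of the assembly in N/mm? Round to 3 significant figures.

k_A = Gd⁴/(8D³N_a) = (76.5×10³)(4.9⁴)/(8·37.0³·11) = 9.8937 N/mm
Parallel: k_eq = 9.8937 + 24 = 33.894 N/mm

33.9 N/mm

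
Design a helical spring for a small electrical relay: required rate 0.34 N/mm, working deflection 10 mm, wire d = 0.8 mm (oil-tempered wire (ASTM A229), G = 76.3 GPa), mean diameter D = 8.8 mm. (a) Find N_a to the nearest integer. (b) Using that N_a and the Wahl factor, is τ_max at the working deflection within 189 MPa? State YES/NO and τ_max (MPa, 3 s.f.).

N_a = Gd⁴/(8D³k) = (76.3×10³)(0.8⁴)/(8·8.8³·0.34) = 16.86 → N_a = 17
Actual rate k = Gd⁴/(8D³·17) = 0.33721 N/mm
Working load F = kδ = 0.33721·10 = 3.3721 N
C = 8.8/0.8 = 11.0000; K_W = (4C−1)/(4C−4)+0.615/C = 1.1309
τ_max = K_W·8FD/(πd³) = 1.1309·147.59 = 166.91 MPa
τ_max ≤ 189 MPa → acceptable

(a) 17 coils; (b) YES, τ_max = 167 MPa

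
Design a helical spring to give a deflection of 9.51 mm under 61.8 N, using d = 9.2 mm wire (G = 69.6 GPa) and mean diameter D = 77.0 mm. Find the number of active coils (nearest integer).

Required rate k = F/δ = 61.8/9.51 = 6.4984 N/mm
N_a = Gd⁴/(8D³k) = (69.6×10³ × 9.2⁴)/(8 × 77.0³ × 6.4984)
    = 4.9861e+08 / 2.3734e+07 = 21.01 → 21 coils

21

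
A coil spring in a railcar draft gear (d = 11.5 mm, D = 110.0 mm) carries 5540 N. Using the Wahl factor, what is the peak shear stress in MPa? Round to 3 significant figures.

Spring index C = D/d = 110.0/11.5 = 9.5652
K_W = (4C−1)/(4C−4) + 0.615/C = 37.261/34.261 + 0.0643 = 1.1519
τ₀ = 8FD/(πd³) = 8·5540·110.0/(π·11.5³) = 4.8752e+06/4778 = 1020.3 MPa
τ_max = K·τ₀ = 1.1519 × 1020.3 = 1175.3 MPa

1180 MPa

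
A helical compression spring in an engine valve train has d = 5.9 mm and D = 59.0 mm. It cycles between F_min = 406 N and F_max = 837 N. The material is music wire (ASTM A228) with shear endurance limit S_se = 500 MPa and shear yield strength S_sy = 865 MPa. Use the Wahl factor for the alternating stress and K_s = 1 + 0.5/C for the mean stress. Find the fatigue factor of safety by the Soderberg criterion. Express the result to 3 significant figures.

1.10

C = D/d = 59.0/5.9 = 10.0000; K_W = (4C−1)/(4C−4)+0.615/C = 1.1448; K_s = 1+0.5/C = 1.0500
F_a = (F_max−F_min)/2 = 215.5 N; F_m = (F_max+F_min)/2 = 621.5 N
τ_a = K_W·8F_aD/(πd³) = 1.1448 × 157.65 = 180.48 MPa
τ_m = K_s·8F_mD/(πd³) = 1.0500 × 454.65 = 477.38 MPa
Soderberg: 1/n_f = τ_a/S_se + τ_m/S_sy = 180.48/500 + 477.38/865 = 0.36096 + 0.55189 = 0.91284
n_f = 1/0.91284 = 1.095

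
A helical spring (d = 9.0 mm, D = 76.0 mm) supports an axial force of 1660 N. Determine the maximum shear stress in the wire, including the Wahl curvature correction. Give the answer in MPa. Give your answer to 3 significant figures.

517 MPa

Spring index C = D/d = 76.0/9.0 = 8.4444
K_W = (4C−1)/(4C−4) + 0.615/C = 32.778/29.778 + 0.0728 = 1.1736
τ₀ = 8FD/(πd³) = 8·1660·76.0/(π·9.0³) = 1.00928e+06/2290.2 = 440.69 MPa
τ_max = K·τ₀ = 1.1736 × 440.69 = 517.18 MPa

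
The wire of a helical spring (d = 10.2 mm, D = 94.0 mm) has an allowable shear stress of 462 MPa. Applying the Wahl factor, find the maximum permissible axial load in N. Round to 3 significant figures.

C = D/d = 94.0/10.2 = 9.2157
K_W = (4C−1)/(4C−4) + 0.615/C = 35.863/32.863 + 0.0667 = 1.1580
τ_max = K·8FD/(πd³) → F_max = τ_allow·πd³/(8DK)
F_max = 462·π·10.2³/(8·94.0·1.1580) = 1.5403e+06/870.83 = 1768.7 N

1770 N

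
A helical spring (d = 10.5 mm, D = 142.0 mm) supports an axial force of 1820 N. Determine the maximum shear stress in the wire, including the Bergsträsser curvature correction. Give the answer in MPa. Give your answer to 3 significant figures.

Spring index C = D/d = 142.0/10.5 = 13.5238
K_B = (4C+2)/(4C−3) = 56.095/51.095 = 1.0979
τ₀ = 8FD/(πd³) = 8·1820·142.0/(π·10.5³) = 2.06752e+06/3636.8 = 568.5 MPa
τ_max = K·τ₀ = 1.0979 × 568.5 = 624.13 MPa

624 MPa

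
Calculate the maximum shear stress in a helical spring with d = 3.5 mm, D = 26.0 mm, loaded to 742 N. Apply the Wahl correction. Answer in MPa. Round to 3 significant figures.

Spring index C = D/d = 26.0/3.5 = 7.4286
K_W = (4C−1)/(4C−4) + 0.615/C = 28.714/25.714 + 0.0828 = 1.1995
τ₀ = 8FD/(πd³) = 8·742·26.0/(π·3.5³) = 154336/134.7 = 1145.8 MPa
τ_max = K·τ₀ = 1.1995 × 1145.8 = 1374.3 MPa

1370 MPa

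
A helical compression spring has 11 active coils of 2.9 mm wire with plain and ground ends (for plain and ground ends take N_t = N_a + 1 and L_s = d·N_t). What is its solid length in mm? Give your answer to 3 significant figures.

34.8 mm

plain and ground ends: N_t = N_a + 1 = 11 + 1 = 12
L_s = d·N_t = 2.9 × 12 = 34.8 mm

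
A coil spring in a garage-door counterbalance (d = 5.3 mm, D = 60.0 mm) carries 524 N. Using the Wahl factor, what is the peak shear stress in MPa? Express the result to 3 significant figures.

606 MPa

Spring index C = D/d = 60.0/5.3 = 11.3208
K_W = (4C−1)/(4C−4) + 0.615/C = 44.283/41.283 + 0.0543 = 1.1270
τ₀ = 8FD/(πd³) = 8·524·60.0/(π·5.3³) = 251520/467.71 = 537.77 MPa
τ_max = K·τ₀ = 1.1270 × 537.77 = 606.06 MPa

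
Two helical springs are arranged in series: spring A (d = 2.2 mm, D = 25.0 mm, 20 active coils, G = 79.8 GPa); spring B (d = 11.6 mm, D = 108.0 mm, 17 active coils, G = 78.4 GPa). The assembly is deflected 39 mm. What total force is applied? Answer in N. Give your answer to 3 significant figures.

k_A = Gd⁴/(8D³N_a) = (79.8×10³)(2.2⁴)/(8·25.0³·20) = 0.74775 N/mm
k_B = Gd⁴/(8D³N_a) = (78.4×10³)(11.6⁴)/(8·108.0³·17) = 8.2859 N/mm
Series: 1/k_eq = 1/0.74775 + 1/8.2859 = 1.458; k_eq = 0.68585 N/mm
F = k_eq·δ = 0.68585·39 = 26.748 N

26.7 N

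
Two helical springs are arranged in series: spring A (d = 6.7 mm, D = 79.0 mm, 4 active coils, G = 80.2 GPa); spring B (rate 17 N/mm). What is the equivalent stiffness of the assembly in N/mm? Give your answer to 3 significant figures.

k_A = Gd⁴/(8D³N_a) = (80.2×10³)(6.7⁴)/(8·79.0³·4) = 10.243 N/mm
Series: 1/k_eq = 1/10.243 + 1/17 = 0.15645; k_eq = 6.3919 N/mm

6.39 N/mm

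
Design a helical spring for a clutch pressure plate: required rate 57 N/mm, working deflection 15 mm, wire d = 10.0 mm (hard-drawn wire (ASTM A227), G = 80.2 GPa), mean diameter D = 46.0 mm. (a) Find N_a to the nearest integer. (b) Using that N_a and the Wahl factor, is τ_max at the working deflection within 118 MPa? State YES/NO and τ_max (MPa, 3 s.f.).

N_a = Gd⁴/(8D³k) = (80.2×10³)(10.0⁴)/(8·46.0³·57) = 18.07 → N_a = 18
Actual rate k = Gd⁴/(8D³·18) = 57.219 N/mm
Working load F = kδ = 57.219·15 = 858.28 N
C = 46.0/10.0 = 4.6000; K_W = (4C−1)/(4C−4)+0.615/C = 1.3420
τ_max = K_W·8FD/(πd³) = 1.3420·100.54 = 134.92 MPa
τ_max > 118 MPa → exceeds allowable

(a) 18 coils; (b) NO, τ_max = 135 MPa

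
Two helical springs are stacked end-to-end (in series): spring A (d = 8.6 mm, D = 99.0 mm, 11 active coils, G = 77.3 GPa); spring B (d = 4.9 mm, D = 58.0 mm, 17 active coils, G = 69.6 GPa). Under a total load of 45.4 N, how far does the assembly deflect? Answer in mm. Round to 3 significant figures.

k_A = Gd⁴/(8D³N_a) = (77.3×10³)(8.6⁴)/(8·99.0³·11) = 4.9521 N/mm
k_B = Gd⁴/(8D³N_a) = (69.6×10³)(4.9⁴)/(8·58.0³·17) = 1.5121 N/mm
Series: 1/k_eq = 1/4.9521 + 1/1.5121 = 0.86328; k_eq = 1.1584 N/mm
δ = F/k_eq = 45.4/1.1584 = 39.193 mm

39.2 mm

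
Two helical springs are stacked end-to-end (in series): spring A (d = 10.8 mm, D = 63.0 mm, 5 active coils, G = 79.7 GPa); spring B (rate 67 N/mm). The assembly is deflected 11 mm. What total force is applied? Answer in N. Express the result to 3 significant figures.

455 N

k_A = Gd⁴/(8D³N_a) = (79.7×10³)(10.8⁴)/(8·63.0³·5) = 108.41 N/mm
Series: 1/k_eq = 1/108.41 + 1/67 = 0.02415; k_eq = 41.409 N/mm
F = k_eq·δ = 41.409·11 = 455.49 N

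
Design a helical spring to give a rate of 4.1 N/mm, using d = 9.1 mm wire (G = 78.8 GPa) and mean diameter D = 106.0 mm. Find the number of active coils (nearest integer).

14

N_a = Gd⁴/(8D³k) = (78.8×10³ × 9.1⁴)/(8 × 106.0³ × 4.1)
    = 5.40371e+08 / 3.90653e+07 = 13.83 → 14 coils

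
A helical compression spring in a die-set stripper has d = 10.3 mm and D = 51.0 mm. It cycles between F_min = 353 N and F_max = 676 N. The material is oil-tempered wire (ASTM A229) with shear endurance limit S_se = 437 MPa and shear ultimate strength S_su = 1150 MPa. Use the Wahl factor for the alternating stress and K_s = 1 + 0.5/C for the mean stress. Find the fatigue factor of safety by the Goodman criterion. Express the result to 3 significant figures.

C = D/d = 51.0/10.3 = 4.9515; K_W = (4C−1)/(4C−4)+0.615/C = 1.3140; K_s = 1+0.5/C = 1.1010
F_a = (F_max−F_min)/2 = 161.5 N; F_m = (F_max+F_min)/2 = 514.5 N
τ_a = K_W·8F_aD/(πd³) = 1.3140 × 19.194 = 25.221 MPa
τ_m = K_s·8F_mD/(πd³) = 1.1010 × 61.148 = 67.323 MPa
Goodman: 1/n_f = τ_a/S_se + τ_m/S_su = 25.221/437 + 67.323/1150 = 0.05771 + 0.05854 = 0.11626
n_f = 1/0.11626 = 8.602

8.60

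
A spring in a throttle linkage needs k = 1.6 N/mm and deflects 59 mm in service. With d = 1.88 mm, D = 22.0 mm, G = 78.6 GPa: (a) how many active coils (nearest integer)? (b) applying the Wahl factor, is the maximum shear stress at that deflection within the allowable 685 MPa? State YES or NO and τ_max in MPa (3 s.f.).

(a) 7 coils; (b) NO, τ_max = 920 MPa

N_a = Gd⁴/(8D³k) = (78.6×10³)(1.88⁴)/(8·22.0³·1.6) = 7.204 → N_a = 7
Actual rate k = Gd⁴/(8D³·7) = 1.6466 N/mm
Working load F = kδ = 1.6466·59 = 97.152 N
C = 22.0/1.88 = 11.7021; K_W = (4C−1)/(4C−4)+0.615/C = 1.1226
τ_max = K_W·8FD/(πd³) = 1.1226·819.1 = 919.55 MPa
τ_max > 685 MPa → exceeds allowable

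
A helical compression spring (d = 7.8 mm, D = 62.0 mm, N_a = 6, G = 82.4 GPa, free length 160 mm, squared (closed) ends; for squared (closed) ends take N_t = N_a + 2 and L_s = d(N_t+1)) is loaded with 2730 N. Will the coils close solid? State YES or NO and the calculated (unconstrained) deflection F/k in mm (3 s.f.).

k = Gd⁴/(8D³N_a) = (82.4×10³)(7.8⁴)/(8·62.0³·6) = 26.662 N/mm
N_t = 8; L_s = 7.8·9 = 70.2 mm; δ_solid = L₀ − L_s = 160 − 70.2 = 89.8 mm
δ = F/k = 2730/26.662 = 102.39 mm
δ ≥ δ_solid → spring goes solid

YES, δ = 102 mm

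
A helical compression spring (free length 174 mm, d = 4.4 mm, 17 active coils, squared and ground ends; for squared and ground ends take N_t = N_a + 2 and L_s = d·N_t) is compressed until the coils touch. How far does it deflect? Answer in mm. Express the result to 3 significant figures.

90.4 mm

N_t = 19; L_s = 4.4·19 = 83.6 mm
δ_solid = L₀ − L_s = 174 − 83.6 = 90.4 mm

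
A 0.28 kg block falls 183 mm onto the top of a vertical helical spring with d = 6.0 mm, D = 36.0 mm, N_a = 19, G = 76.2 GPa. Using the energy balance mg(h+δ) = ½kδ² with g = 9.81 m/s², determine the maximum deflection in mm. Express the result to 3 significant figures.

k = Gd⁴/(8D³N_a) = (76.2×10³)(6.0⁴)/(8·36.0³·19) = 13.925 N/mm
W = mg = 0.28 × 9.81 = 2.7468 N
½kδ² − Wδ − Wh = 0 → δ = (W + √(W² + 2kWh))/k
δ = (2.7468 + √(7.5449 + 13999.6))/13.925 = (2.7468 + 118.35)/13.925 = 8.6962 mm

8.70 mm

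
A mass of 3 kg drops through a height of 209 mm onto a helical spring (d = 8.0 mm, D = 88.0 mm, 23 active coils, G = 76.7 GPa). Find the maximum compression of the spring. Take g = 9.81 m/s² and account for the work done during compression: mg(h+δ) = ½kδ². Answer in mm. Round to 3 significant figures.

82.8 mm

k = Gd⁴/(8D³N_a) = (76.7×10³)(8.0⁴)/(8·88.0³·23) = 2.5055 N/mm
W = mg = 3 × 9.81 = 29.43 N
½kδ² − Wδ − Wh = 0 → δ = (W + √(W² + 2kWh))/k
δ = (29.43 + √(866.12 + 30821.7))/2.5055 = (29.43 + 178.01)/2.5055 = 82.795 mm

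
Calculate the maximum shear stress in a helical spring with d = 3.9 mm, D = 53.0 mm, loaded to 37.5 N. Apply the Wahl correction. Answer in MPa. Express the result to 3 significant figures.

94.3 MPa

Spring index C = D/d = 53.0/3.9 = 13.5897
K_W = (4C−1)/(4C−4) + 0.615/C = 53.359/50.359 + 0.0453 = 1.1048
τ₀ = 8FD/(πd³) = 8·37.5·53.0/(π·3.9³) = 15900/186.36 = 85.321 MPa
τ_max = K·τ₀ = 1.1048 × 85.321 = 94.264 MPa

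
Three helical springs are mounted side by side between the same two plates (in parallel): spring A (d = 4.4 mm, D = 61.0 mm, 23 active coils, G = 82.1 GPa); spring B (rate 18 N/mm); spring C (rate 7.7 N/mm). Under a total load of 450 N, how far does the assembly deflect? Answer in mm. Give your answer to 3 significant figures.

k_A = Gd⁴/(8D³N_a) = (82.1×10³)(4.4⁴)/(8·61.0³·23) = 0.73679 N/mm
Parallel: k_eq = 0.73679 + 18 + 7.7 = 26.437 N/mm
δ = F/k_eq = 450/26.437 = 17.022 mm

17.0 mm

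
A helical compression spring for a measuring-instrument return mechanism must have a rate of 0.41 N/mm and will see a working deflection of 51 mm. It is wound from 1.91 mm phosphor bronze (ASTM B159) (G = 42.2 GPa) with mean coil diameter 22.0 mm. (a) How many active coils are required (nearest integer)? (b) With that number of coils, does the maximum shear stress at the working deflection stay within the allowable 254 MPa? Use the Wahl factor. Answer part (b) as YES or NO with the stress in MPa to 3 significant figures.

(a) 16 coils; (b) YES, τ_max = 190 MPa

N_a = Gd⁴/(8D³k) = (42.2×10³)(1.91⁴)/(8·22.0³·0.41) = 16.08 → N_a = 16
Actual rate k = Gd⁴/(8D³·16) = 0.41207 N/mm
Working load F = kδ = 0.41207·51 = 21.015 N
C = 22.0/1.91 = 11.5183; K_W = (4C−1)/(4C−4)+0.615/C = 1.1247
τ_max = K_W·8FD/(πd³) = 1.1247·168.97 = 190.04 MPa
τ_max ≤ 254 MPa → acceptable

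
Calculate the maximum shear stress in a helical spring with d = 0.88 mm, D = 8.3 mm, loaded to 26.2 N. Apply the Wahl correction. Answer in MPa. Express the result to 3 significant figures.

Spring index C = D/d = 8.3/0.88 = 9.4318
K_W = (4C−1)/(4C−4) + 0.615/C = 36.727/33.727 + 0.0652 = 1.1542
τ₀ = 8FD/(πd³) = 8·26.2·8.3/(π·0.88³) = 1739.68/2.1409 = 812.59 MPa
τ_max = K·τ₀ = 1.1542 × 812.59 = 937.85 MPa

938 MPa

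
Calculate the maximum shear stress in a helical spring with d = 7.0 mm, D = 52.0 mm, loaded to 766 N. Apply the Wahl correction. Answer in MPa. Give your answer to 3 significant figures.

355 MPa

Spring index C = D/d = 52.0/7.0 = 7.4286
K_W = (4C−1)/(4C−4) + 0.615/C = 28.714/25.714 + 0.0828 = 1.1995
τ₀ = 8FD/(πd³) = 8·766·52.0/(π·7.0³) = 318656/1077.6 = 295.72 MPa
τ_max = K·τ₀ = 1.1995 × 295.72 = 354.7 MPa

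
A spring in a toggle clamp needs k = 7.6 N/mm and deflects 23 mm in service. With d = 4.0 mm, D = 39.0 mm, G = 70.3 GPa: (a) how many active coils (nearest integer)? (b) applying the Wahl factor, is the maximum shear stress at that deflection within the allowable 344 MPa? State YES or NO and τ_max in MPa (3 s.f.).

N_a = Gd⁴/(8D³k) = (70.3×10³)(4.0⁴)/(8·39.0³·7.6) = 4.99 → N_a = 5
Actual rate k = Gd⁴/(8D³·5) = 7.5848 N/mm
Working load F = kδ = 7.5848·23 = 174.45 N
C = 39.0/4.0 = 9.7500; K_W = (4C−1)/(4C−4)+0.615/C = 1.1488
τ_max = K_W·8FD/(πd³) = 1.1488·270.7 = 310.98 MPa
τ_max ≤ 344 MPa → acceptable

(a) 5 coils; (b) YES, τ_max = 311 MPa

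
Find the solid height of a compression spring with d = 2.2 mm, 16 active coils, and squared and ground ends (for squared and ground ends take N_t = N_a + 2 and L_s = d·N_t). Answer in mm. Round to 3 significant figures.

squared and ground ends: N_t = N_a + 2 = 16 + 2 = 18
L_s = d·N_t = 2.2 × 18 = 39.6 mm

39.6 mm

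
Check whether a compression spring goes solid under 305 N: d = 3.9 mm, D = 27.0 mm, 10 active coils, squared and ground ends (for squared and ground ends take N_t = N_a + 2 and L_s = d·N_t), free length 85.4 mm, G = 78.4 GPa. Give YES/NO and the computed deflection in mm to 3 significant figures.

NO, δ = 26.5 mm

k = Gd⁴/(8D³N_a) = (78.4×10³)(3.9⁴)/(8·27.0³·10) = 11.518 N/mm
N_t = 12; L_s = 3.9·12 = 46.8 mm; δ_solid = L₀ − L_s = 85.4 − 46.8 = 38.6 mm
δ = F/k = 305/11.518 = 26.479 mm
δ < δ_solid → spring does not go solid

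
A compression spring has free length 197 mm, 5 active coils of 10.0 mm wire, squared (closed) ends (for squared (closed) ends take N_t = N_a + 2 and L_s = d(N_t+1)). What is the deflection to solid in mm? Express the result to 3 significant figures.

N_t = 7; L_s = 10.0·8 = 80 mm
δ_solid = L₀ − L_s = 197 − 80 = 117 mm

117 mm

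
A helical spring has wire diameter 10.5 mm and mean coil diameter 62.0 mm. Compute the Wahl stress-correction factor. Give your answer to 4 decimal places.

C = D/d = 62.0/10.5 = 5.9048
K_W = (4C−1)/(4C−4) + 0.615/C = 22.619/19.619 + 0.1042 = 1.2571

1.2571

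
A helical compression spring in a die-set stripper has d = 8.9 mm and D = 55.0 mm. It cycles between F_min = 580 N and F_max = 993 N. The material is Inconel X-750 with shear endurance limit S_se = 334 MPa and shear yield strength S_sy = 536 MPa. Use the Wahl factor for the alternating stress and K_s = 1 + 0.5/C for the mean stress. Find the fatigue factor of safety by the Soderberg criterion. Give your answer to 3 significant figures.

C = D/d = 55.0/8.9 = 6.1798; K_W = (4C−1)/(4C−4)+0.615/C = 1.2443; K_s = 1+0.5/C = 1.0809
F_a = (F_max−F_min)/2 = 206.5 N; F_m = (F_max+F_min)/2 = 786.5 N
τ_a = K_W·8F_aD/(πd³) = 1.2443 × 41.025 = 51.048 MPa
τ_m = K_s·8F_mD/(πd³) = 1.0809 × 156.25 = 168.9 MPa
Soderberg: 1/n_f = τ_a/S_se + τ_m/S_sy = 51.048/334 + 168.9/536 = 0.15284 + 0.31511 = 0.46794
n_f = 1/0.46794 = 2.137

2.14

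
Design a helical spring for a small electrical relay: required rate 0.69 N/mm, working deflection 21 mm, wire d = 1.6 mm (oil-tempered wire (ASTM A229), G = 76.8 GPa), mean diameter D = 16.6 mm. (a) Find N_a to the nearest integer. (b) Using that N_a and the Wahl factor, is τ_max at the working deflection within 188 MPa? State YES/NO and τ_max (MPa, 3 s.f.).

(a) 20 coils; (b) YES, τ_max = 170 MPa

N_a = Gd⁴/(8D³k) = (76.8×10³)(1.6⁴)/(8·16.6³·0.69) = 19.93 → N_a = 20
Actual rate k = Gd⁴/(8D³·20) = 0.6877 N/mm
Working load F = kδ = 0.6877·21 = 14.442 N
C = 16.6/1.6 = 10.3750; K_W = (4C−1)/(4C−4)+0.615/C = 1.1393
τ_max = K_W·8FD/(πd³) = 1.1393·149.04 = 169.8 MPa
τ_max ≤ 188 MPa → acceptable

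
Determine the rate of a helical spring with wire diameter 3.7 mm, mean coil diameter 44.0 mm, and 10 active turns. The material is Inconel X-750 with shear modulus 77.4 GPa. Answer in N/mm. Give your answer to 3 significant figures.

k = Gd⁴/(8D³N_a) = (77.4×10³ × 3.7⁴) / (8 × 44.0³ × 10)
  = 1.4506e+07 / 6.81472e+06 = 2.1286 N/mm

2.13 N/mm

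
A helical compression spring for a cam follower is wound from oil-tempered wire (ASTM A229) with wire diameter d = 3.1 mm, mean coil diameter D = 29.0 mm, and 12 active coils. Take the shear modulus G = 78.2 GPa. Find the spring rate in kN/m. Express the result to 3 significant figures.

k = Gd⁴/(8D³N_a) = (78.2×10³ × 3.1⁴) / (8 × 29.0³ × 12)
  = 7.22193e+06 / 2.34134e+06 = 3.0845 N/mm

3.08 kN/m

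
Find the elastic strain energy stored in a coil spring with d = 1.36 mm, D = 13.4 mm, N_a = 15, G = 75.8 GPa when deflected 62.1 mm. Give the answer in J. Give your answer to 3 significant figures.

1.73 J

k = Gd⁴/(8D³N_a) = (75.8×10³)(1.36⁴)/(8·13.4³·15) = 0.89811 N/mm
U = ½kδ² = 0.5 × 0.89811 × 62.1² = 1731.7 N·mm = 1.7317 J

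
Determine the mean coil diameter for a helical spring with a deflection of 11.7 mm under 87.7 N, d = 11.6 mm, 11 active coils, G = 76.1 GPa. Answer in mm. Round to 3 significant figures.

128 mm

Required rate k = F/δ = 87.7/11.7 = 7.4957 N/mm
D = (Gd⁴/(8N_a·k))^(1/3) = (76.1×10³·11.6⁴/(8·11·7.4957))^(1/3)
  = (2.08891e+06)^(1/3) = 127.8321 mm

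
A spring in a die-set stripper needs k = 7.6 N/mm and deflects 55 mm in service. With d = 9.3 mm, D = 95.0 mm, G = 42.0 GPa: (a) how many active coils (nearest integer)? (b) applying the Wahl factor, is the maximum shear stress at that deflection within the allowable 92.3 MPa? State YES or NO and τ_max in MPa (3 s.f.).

(a) 6 coils; (b) NO, τ_max = 144 MPa

N_a = Gd⁴/(8D³k) = (42.0×10³)(9.3⁴)/(8·95.0³·7.6) = 6.027 → N_a = 6
Actual rate k = Gd⁴/(8D³·6) = 7.6343 N/mm
Working load F = kδ = 7.6343·55 = 419.89 N
C = 95.0/9.3 = 10.2151; K_W = (4C−1)/(4C−4)+0.615/C = 1.1416
τ_max = K_W·8FD/(πd³) = 1.1416·126.28 = 144.16 MPa
τ_max > 92.3 MPa → exceeds allowable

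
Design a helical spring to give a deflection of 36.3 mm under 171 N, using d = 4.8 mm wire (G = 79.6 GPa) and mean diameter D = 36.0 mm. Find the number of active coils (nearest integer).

24

Required rate k = F/δ = 171/36.3 = 4.7107 N/mm
N_a = Gd⁴/(8D³k) = (79.6×10³ × 4.8⁴)/(8 × 36.0³ × 4.7107)
    = 4.2255e+07 / 1.75828e+06 = 24.03 → 24 coils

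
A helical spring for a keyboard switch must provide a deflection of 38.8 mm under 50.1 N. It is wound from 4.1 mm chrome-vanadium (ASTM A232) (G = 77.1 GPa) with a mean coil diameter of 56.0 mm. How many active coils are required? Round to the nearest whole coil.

12

Required rate k = F/δ = 50.1/38.8 = 1.2912 N/mm
N_a = Gd⁴/(8D³k) = (77.1×10³ × 4.1⁴)/(8 × 56.0³ × 1.2912)
    = 2.17866e+07 / 1.8141e+06 = 12.01 → 12 coils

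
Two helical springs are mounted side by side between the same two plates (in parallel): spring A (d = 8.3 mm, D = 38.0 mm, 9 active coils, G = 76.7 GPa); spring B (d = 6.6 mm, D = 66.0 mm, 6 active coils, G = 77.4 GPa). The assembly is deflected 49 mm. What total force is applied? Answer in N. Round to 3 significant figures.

5040 N

k_A = Gd⁴/(8D³N_a) = (76.7×10³)(8.3⁴)/(8·38.0³·9) = 92.135 N/mm
k_B = Gd⁴/(8D³N_a) = (77.4×10³)(6.6⁴)/(8·66.0³·6) = 10.642 N/mm
Parallel: k_eq = 92.135 + 10.642 = 102.78 N/mm
F = k_eq·δ = 102.78·49 = 5036.1 N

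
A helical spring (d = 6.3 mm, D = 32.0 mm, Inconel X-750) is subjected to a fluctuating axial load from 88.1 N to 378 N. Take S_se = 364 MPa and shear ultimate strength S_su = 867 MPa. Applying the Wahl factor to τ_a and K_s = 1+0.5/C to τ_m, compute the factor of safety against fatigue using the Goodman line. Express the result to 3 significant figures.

C = D/d = 32.0/6.3 = 5.0794; K_W = (4C−1)/(4C−4)+0.615/C = 1.3049; K_s = 1+0.5/C = 1.0984
F_a = (F_max−F_min)/2 = 144.95 N; F_m = (F_max+F_min)/2 = 233.05 N
τ_a = K_W·8F_aD/(πd³) = 1.3049 × 47.237 = 61.642 MPa
τ_m = K_s·8F_mD/(πd³) = 1.0984 × 75.948 = 83.424 MPa
Goodman: 1/n_f = τ_a/S_se + τ_m/S_su = 61.642/364 + 83.424/867 = 0.16935 + 0.09622 = 0.26557
n_f = 1/0.26557 = 3.766

3.77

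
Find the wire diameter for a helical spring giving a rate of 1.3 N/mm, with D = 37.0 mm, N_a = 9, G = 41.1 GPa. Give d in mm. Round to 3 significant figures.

d = (8D³N_a·k / G)^(1/4) = (8·37.0³·9·1.3 / (41.1×10³))^0.25
  = (115.36)^0.25 = 3.2773 mm

3.28 mm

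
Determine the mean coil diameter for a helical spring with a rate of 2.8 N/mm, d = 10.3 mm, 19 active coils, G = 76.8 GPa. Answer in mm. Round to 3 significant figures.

D = (Gd⁴/(8N_a·k))^(1/3) = (76.8×10³·10.3⁴/(8·19·2.8))^(1/3)
  = (2.03099e+06)^(1/3) = 126.6396 mm

127 mm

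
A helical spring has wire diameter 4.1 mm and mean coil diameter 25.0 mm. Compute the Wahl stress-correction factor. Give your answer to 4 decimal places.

C = D/d = 25.0/4.1 = 6.0976
K_W = (4C−1)/(4C−4) + 0.615/C = 23.390/20.390 + 0.1009 = 1.2480

1.2480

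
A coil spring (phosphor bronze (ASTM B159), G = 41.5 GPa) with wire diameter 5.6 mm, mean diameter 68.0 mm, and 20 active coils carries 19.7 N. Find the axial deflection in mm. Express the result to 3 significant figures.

k = Gd⁴/(8D³N_a) = (41.5×10³)(5.6⁴)/(8·68.0³·20) = 0.81125 N/mm
δ = F/k = 19.7 / 0.81125 = 24.284 mm

24.3 mm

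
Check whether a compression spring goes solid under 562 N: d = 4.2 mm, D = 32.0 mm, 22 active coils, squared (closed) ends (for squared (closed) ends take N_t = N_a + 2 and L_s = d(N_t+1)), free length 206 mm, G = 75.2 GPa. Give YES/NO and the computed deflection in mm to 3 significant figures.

YES, δ = 139 mm

k = Gd⁴/(8D³N_a) = (75.2×10³)(4.2⁴)/(8·32.0³·22) = 4.0574 N/mm
N_t = 24; L_s = 4.2·25 = 105 mm; δ_solid = L₀ − L_s = 206 − 105 = 101 mm
δ = F/k = 562/4.0574 = 138.51 mm
δ ≥ δ_solid → spring goes solid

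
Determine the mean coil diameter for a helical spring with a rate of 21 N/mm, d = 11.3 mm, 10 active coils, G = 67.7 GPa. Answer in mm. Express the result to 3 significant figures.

D = (Gd⁴/(8N_a·k))^(1/3) = (67.7×10³·11.3⁴/(8·10·21))^(1/3)
  = (657042)^(1/3) = 86.9356 mm

86.9 mm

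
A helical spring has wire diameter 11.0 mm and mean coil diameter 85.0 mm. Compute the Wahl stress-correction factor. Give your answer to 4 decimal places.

1.1911

C = D/d = 85.0/11.0 = 7.7273
K_W = (4C−1)/(4C−4) + 0.615/C = 29.909/26.909 + 0.0796 = 1.1911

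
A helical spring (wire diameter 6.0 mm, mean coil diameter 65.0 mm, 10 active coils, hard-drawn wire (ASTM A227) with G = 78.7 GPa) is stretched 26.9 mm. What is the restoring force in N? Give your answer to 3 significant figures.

k = Gd⁴/(8D³N_a) = (78.7×10³)(6.0⁴)/(8·65.0³·10) = 4.6425 N/mm
F = k·δ = 4.6425 × 26.9 = 124.88 N

125 N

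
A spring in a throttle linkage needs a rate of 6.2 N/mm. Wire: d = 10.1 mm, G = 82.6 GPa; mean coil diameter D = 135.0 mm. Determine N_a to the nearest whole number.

N_a = Gd⁴/(8D³k) = (82.6×10³ × 10.1⁴)/(8 × 135.0³ × 6.2)
    = 8.59539e+08 / 1.22035e+08 = 7.043 → 7 coils

7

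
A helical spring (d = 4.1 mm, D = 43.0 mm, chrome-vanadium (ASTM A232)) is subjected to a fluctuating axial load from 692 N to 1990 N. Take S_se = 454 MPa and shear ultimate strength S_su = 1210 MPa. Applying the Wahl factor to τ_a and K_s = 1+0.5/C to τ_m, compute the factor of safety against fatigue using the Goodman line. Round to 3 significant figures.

0.226

C = D/d = 43.0/4.1 = 10.4878; K_W = (4C−1)/(4C−4)+0.615/C = 1.1377; K_s = 1+0.5/C = 1.0477
F_a = (F_max−F_min)/2 = 649 N; F_m = (F_max+F_min)/2 = 1341 N
τ_a = K_W·8F_aD/(πd³) = 1.1377 × 1031.1 = 1173.1 MPa
τ_m = K_s·8F_mD/(πd³) = 1.0477 × 2130.5 = 2232.1 MPa
Goodman: 1/n_f = τ_a/S_se + τ_m/S_su = 1173.1/454 + 2232.1/1210 = 2.58386 + 1.84470 = 4.4286
n_f = 1/4.4286 = 0.2258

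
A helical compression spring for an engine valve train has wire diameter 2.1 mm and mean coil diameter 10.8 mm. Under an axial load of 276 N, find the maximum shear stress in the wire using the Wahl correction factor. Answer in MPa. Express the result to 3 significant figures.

Spring index C = D/d = 10.8/2.1 = 5.1429
K_W = (4C−1)/(4C−4) + 0.615/C = 19.571/16.571 + 0.1196 = 1.3006
τ₀ = 8FD/(πd³) = 8·276·10.8/(π·2.1³) = 23846.4/29.094 = 819.62 MPa
τ_max = K·τ₀ = 1.3006 × 819.62 = 1066 MPa

1070 MPa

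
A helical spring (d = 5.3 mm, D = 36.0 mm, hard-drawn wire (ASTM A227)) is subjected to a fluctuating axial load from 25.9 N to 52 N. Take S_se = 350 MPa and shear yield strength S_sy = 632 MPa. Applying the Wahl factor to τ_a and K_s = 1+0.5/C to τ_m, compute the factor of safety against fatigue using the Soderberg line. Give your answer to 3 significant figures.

C = D/d = 36.0/5.3 = 6.7925; K_W = (4C−1)/(4C−4)+0.615/C = 1.2200; K_s = 1+0.5/C = 1.0736
F_a = (F_max−F_min)/2 = 13.05 N; F_m = (F_max+F_min)/2 = 38.95 N
τ_a = K_W·8F_aD/(πd³) = 1.2200 × 8.0357 = 9.8038 MPa
τ_m = K_s·8F_mD/(πd³) = 1.0736 × 23.984 = 25.75 MPa
Soderberg: 1/n_f = τ_a/S_se + τ_m/S_sy = 9.8038/350 + 25.75/632 = 0.02801 + 0.04074 = 0.068754
n_f = 1/0.068754 = 14.54

14.5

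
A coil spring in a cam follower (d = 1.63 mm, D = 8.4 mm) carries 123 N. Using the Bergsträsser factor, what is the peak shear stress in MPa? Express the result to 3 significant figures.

780 MPa

Spring index C = D/d = 8.4/1.63 = 5.1534
K_B = (4C+2)/(4C−3) = 22.613/17.613 = 1.2839
τ₀ = 8FD/(πd³) = 8·123·8.4/(π·1.63³) = 8265.6/13.605 = 607.52 MPa
τ_max = K·τ₀ = 1.2839 × 607.52 = 779.98 MPa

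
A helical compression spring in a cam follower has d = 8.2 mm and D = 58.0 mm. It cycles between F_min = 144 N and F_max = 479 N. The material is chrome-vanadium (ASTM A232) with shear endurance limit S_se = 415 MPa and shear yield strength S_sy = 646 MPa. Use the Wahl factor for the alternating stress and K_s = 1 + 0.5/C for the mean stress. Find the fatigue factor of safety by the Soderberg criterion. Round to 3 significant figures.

C = D/d = 58.0/8.2 = 7.0732; K_W = (4C−1)/(4C−4)+0.615/C = 1.2104; K_s = 1+0.5/C = 1.0707
F_a = (F_max−F_min)/2 = 167.5 N; F_m = (F_max+F_min)/2 = 311.5 N
τ_a = K_W·8F_aD/(πd³) = 1.2104 × 44.868 = 54.311 MPa
τ_m = K_s·8F_mD/(πd³) = 1.0707 × 83.442 = 89.34 MPa
Soderberg: 1/n_f = τ_a/S_se + τ_m/S_sy = 54.311/415 + 89.34/646 = 0.13087 + 0.13830 = 0.26917
n_f = 1/0.26917 = 3.715

3.72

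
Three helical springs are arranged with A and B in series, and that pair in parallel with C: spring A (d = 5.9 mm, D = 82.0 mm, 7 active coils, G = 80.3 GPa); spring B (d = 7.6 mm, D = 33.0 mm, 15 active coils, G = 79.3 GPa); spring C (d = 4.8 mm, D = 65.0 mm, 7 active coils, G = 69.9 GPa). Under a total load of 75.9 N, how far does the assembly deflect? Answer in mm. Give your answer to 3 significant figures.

k_A = Gd⁴/(8D³N_a) = (80.3×10³)(5.9⁴)/(8·82.0³·7) = 3.1513 N/mm
k_B = Gd⁴/(8D³N_a) = (79.3×10³)(7.6⁴)/(8·33.0³·15) = 61.349 N/mm
k_C = Gd⁴/(8D³N_a) = (69.9×10³)(4.8⁴)/(8·65.0³·7) = 2.4128 N/mm
Springs A,B series: k_AB = 1/(1/3.1513+1/61.349) = 2.9974 N/mm; parallel with C: k_eq = 2.9974+2.4128 = 5.4101 N/mm
δ = F/k_eq = 75.9/5.4101 = 14.029 mm

14.0 mm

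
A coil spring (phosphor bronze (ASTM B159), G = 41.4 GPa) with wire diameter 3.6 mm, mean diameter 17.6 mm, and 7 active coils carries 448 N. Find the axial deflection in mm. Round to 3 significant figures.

19.7 mm

k = Gd⁴/(8D³N_a) = (41.4×10³)(3.6⁴)/(8·17.6³·7) = 22.776 N/mm
δ = F/k = 448 / 22.776 = 19.67 mm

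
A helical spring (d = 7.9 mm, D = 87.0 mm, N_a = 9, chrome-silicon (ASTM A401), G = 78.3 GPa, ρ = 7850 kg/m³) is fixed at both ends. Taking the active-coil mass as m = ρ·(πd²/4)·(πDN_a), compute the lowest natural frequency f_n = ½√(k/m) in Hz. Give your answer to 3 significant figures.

41.2 Hz

k = Gd⁴/(8D³N_a) = (78.3×10³)(7.9⁴)/(8·87.0³·9) = 6.4325 N/mm = 6432.5 N/m
Wire length L = πDN_a = π·87.0·9 = 2459.9 mm
m = ρ·(πd²/4)·L = 7850 × 49.017×10⁻⁶ m² × 2.4599 m = 0.94651 kg
f_n = ½√(k/m) = 0.5·√(6432.5/0.94651) = 0.5·√(6796) = 41.219 Hz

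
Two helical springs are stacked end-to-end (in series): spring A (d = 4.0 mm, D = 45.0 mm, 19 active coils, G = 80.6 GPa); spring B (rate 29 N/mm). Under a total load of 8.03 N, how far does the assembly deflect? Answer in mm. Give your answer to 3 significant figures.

5.67 mm

k_A = Gd⁴/(8D³N_a) = (80.6×10³)(4.0⁴)/(8·45.0³·19) = 1.4897 N/mm
Series: 1/k_eq = 1/1.4897 + 1/29 = 0.70577; k_eq = 1.4169 N/mm
δ = F/k_eq = 8.03/1.4169 = 5.6673 mm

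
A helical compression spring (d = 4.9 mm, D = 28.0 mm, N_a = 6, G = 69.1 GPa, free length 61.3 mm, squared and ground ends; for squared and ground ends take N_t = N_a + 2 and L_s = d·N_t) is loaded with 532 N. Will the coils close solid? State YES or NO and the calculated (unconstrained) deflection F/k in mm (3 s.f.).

k = Gd⁴/(8D³N_a) = (69.1×10³)(4.9⁴)/(8·28.0³·6) = 37.805 N/mm
N_t = 8; L_s = 4.9·8 = 39.2 mm; δ_solid = L₀ − L_s = 61.3 − 39.2 = 22.1 mm
δ = F/k = 532/37.805 = 14.072 mm
δ < δ_solid → spring does not go solid

NO, δ = 14.1 mm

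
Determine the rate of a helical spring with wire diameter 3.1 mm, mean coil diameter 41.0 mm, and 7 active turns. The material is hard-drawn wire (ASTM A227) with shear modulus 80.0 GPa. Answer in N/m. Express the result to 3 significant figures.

1910 N/m

k = Gd⁴/(8D³N_a) = (80.0×10³ × 3.1⁴) / (8 × 41.0³ × 7)
  = 7.38817e+06 / 3.85958e+06 = 1.9142 N/mm = 1914.2 N/m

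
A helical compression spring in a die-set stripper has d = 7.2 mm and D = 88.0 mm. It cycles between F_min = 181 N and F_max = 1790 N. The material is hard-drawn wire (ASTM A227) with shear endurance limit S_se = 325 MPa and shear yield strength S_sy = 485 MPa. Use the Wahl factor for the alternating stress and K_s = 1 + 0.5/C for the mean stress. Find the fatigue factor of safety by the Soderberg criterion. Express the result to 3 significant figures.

0.341

C = D/d = 88.0/7.2 = 12.2222; K_W = (4C−1)/(4C−4)+0.615/C = 1.1171; K_s = 1+0.5/C = 1.0409
F_a = (F_max−F_min)/2 = 804.5 N; F_m = (F_max+F_min)/2 = 985.5 N
τ_a = K_W·8F_aD/(πd³) = 1.1171 × 483 = 539.59 MPa
τ_m = K_s·8F_mD/(πd³) = 1.0409 × 591.67 = 615.88 MPa
Soderberg: 1/n_f = τ_a/S_se + τ_m/S_sy = 539.59/325 + 615.88/485 = 1.66027 + 1.26985 = 2.9301
n_f = 1/2.9301 = 0.3413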